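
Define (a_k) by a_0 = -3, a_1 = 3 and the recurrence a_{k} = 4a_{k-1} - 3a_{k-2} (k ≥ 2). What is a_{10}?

177141

The ordinary generating function has denominator 1 - 4y + 3y^2.
Iterating the recurrence: a_0,…,a_{10} = -3, 3, 21, 75, 237, 723, 2181, 6555, 19677, 59043, 177141.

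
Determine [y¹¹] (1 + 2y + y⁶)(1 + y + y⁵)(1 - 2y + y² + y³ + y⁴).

2

(1 + 2y + y⁶) has coefficients 1,2,0,0,0,0,1 for degrees 0…6.
(1 + y + y⁵) has coefficients 1,1,0,0,0,1,0,0,0,0,0,0 for degrees 0…11.
Finally multiplying by (1 - 2y + y² + y³ + y⁴), the product of all factors after the first has coefficients 1,-1,-1,2,2,2,-2,1,1,1,0,0 for degrees 0…11.
[y¹¹] = 1·0 + 2·0 + 1·2 = 2.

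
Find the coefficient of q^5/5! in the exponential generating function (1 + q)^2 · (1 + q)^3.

The EGF product rule gives c_5 = Σ_{k_1+k_2=5} C(5; k_1,k_2) · ∏ g_i(k_i), where (1+q)^2 gives the falling factorial (2)_k; (1+q)^3 gives the falling factorial (3)_k.
g_1(k) for k = 0…5: 1, 2, 2, 0, 0, 0.
g_2(k) for k = 0…5: 1, 3, 6, 6, 0, 0.
c_5 = Σ_k C(5,k)·g_1(k)·g_2(5−k) = 10·2·6 = 120.

120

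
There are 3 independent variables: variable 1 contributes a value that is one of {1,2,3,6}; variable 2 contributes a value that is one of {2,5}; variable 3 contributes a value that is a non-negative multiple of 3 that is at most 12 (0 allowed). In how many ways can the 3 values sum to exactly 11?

4

The generating function for the choices is (z + z^2 + z^3 + z^6)·(z^2 + z^5)·(1 + z^3 + z^6 + z^9 + z^12); the count is [z^11].
(z + z^2 + z^3 + z^6) has coefficients 0,1,1,1,0,0,1 for degrees 0…6.
(z^2 + z^5) has coefficients 0,0,1,0,0,1,0,0,0,0,0,0 for degrees 0…11.
Finally multiplying by (1 + z^3 + z^6 + z^9 + z^12), the product of all factors after the first has coefficients 0,0,1,0,0,2,0,0,2,0,0,2 for degrees 0…11.
[z^11] = 1·0 + 1·0 + 1·2 + 1·2 = 4.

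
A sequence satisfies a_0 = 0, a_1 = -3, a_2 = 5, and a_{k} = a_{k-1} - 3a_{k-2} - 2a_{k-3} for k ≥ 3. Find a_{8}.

405

The ordinary generating function has denominator 1 - q + 3q^2 + 2q^3.
Iterating the recurrence: a_0,…,a_{8} = 0, -3, 5, 14, 5, -47, -90, 41, 405.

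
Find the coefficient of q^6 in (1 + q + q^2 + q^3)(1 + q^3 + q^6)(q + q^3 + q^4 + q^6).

5

(1 + q + q^2 + q^3) has coefficients 1,1,1,1 for degrees 0…3.
(1 + q^3 + q^6) has coefficients 1,0,0,1,0,0,1 for degrees 0…6.
Finally multiplying by (q + q^3 + q^4 + q^6), the product of all factors after the first has coefficients 0,1,0,1,2,0,2 for degrees 0…6.
[q^6] = 1·2 + 1·0 + 1·2 + 1·1 = 5.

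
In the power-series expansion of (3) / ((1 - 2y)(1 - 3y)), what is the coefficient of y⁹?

174075

Partial fractions give a closed form: a_n = (-6)·2^n + (9)·3^n.
At n = 9: a_9 = 174075.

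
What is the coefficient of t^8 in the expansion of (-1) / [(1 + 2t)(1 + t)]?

-511

Partial fractions give a closed form: a_n = (-2)·(-2)^n + (1)·(-1)^n.
At n = 8: a_8 = -511.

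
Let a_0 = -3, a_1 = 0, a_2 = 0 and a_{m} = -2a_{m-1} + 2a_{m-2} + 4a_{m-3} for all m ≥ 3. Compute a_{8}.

672

The ordinary generating function has denominator 1 + 2z - 2z^2 - 4z^3.
Iterating the recurrence: a_0,…,a_{8} = -3, 0, 0, -12, 24, -72, 144, -336, 672.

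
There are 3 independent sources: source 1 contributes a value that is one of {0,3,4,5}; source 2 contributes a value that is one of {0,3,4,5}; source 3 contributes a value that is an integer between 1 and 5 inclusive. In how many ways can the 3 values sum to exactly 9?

The generating function for the choices is (1 + y³ + y⁴ + y⁵)·(1 + y³ + y⁴ + y⁵)·(y + y² + y³ + y⁴ + y⁵); the count is [y⁹].
(1 + y³ + y⁴ + y⁵) has coefficients 1,0,0,1,1,1 for degrees 0…5.
(1 + y³ + y⁴ + y⁵) has coefficients 1,0,0,1,1,1,0,0,0,0 for degrees 0…9.
Finally multiplying by (y + y² + y³ + y⁴ + y⁵), the product of all factors after the first has coefficients 0,1,1,1,2,3,3,3,3,2 for degrees 0…9.
[y⁹] = 1·2 + 1·3 + 1·3 + 1·2 = 10.

10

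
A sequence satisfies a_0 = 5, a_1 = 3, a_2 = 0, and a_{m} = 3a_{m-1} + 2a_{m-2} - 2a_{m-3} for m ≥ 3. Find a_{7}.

-730

The ordinary generating function has denominator 1 - 3y - 2y^2 + 2y^3.
Iterating the recurrence: a_0,…,a_{7} = 5, 3, 0, -4, -18, -62, -214, -730.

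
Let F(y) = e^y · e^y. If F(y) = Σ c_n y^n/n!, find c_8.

256

The EGF product rule gives c_8 = Σ_{k_1+k_2=8} C(8; k_1,k_2) · ∏ g_i(k_i), where e^y gives (1)^k; e^y gives (1)^k.
g_1(k) for k = 0…8: 1, 1, 1, 1, 1, 1, 1, 1, 1.
g_2(k) for k = 0…8: 1, 1, 1, 1, 1, 1, 1, 1, 1.
c_8 = Σ_k C(8,k)·g_1(k)·g_2(8−k) = 1·1·1 + 8·1·1 + 28·1·1 + 56·1·1 + 70·1·1 + 56·1·1 + 28·1·1 + 8·1·1 + 1·1·1 = 1 + 8 + 28 + 56 + 70 + 56 + 28 + 8 + 1 = 256.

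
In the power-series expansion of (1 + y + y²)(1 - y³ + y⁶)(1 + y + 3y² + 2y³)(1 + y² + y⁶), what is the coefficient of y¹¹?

5

(1 + y + y²) has coefficients 1,1,1 for degrees 0…2.
(1 - y³ + y⁶) has coefficients 1,0,0,-1,0,0,1,0,0,0,0,0 for degrees 0…11.
Multiplying by (1 + y + 3y² + 2y³) gives running coefficients 1,1,3,1,-1,-3,-1,1,3,2,0,0 for degrees 0…11.
Finally multiplying by (1 + y² + y⁶), the product of all factors after the first has coefficients 1,1,4,2,2,-2,-1,-1,5,4,2,-1 for degrees 0…11.
[y¹¹] = 1·(-1) + 1·2 + 1·4 = 5.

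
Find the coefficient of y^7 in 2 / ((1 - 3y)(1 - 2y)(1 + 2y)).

Partial fractions give a closed form: a_n = (18/5)·3^n + (-2)·2^n + (2/5)·(-2)^n.
At n = 7: a_7 = 7566.

7566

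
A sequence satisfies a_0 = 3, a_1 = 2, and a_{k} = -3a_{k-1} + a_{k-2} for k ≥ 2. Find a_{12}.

The ordinary generating function has denominator 1 + 3x - x^2.
Iterating the recurrence: a_0,…,a_{12} = 3, 2, -3, 11, -36, 119, -393, 1298, -4287, 14159, -46764, 154451, -510117.

-510117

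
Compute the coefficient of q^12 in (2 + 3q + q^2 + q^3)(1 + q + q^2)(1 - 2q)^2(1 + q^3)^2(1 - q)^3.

(2 + 3q + q^2 + q^3) has coefficients 2,3,1,1 for degrees 0…3.
(1 + q + q^2) has coefficients 1,1,1,0,0,0,0,0,0,0,0,0,0 for degrees 0…12.
Multiplying by (1 - 2q)^2 gives running coefficients 1,-3,1,0,4,0,0,0,0,0,0,0,0 for degrees 0…12.
Multiplying by (1 + q^3)^2 gives running coefficients 1,-3,1,2,-2,2,1,5,1,0,4,0,0 for degrees 0…12.
Finally multiplying by (1 - q)^3, the product of all factors after the first has coefficients 1,-6,13,-11,-2,13,-13,10,-13,11,2,-13,12 for degrees 0…12.
[q^12] = 2·12 + 3·(-13) + 1·2 + 1·11 = -2.

-2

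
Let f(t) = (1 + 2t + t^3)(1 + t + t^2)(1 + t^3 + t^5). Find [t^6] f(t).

(1 + 2t + t^3) has coefficients 1,2,0,1 for degrees 0…3.
(1 + t + t^2) has coefficients 1,1,1,0,0,0,0 for degrees 0…6.
Finally multiplying by (1 + t^3 + t^5), the product of all factors after the first has coefficients 1,1,1,1,1,2,1 for degrees 0…6.
[t^6] = 1·1 + 2·2 + 1·1 = 6.

6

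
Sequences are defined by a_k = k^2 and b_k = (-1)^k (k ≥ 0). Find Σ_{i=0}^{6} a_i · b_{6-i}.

The convolution is the x^6 coefficient of A(x)B(x).
Σ = 0·1 + 1·(-1) + 4·1 + 9·(-1) + 16·1 + 25·(-1) + 36·1 = 21.

21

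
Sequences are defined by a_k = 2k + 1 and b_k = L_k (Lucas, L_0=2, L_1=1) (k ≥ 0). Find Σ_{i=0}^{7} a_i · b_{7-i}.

299

This is [x^7] in the product of the two ordinary generating functions.
Σ = 1·29 + 3·18 + 5·11 + 7·7 + 9·4 + 11·3 + 13·1 + 15·2 = 299.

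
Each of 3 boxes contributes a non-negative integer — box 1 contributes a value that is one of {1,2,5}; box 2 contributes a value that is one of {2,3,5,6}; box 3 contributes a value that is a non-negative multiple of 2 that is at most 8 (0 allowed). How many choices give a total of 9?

5

The generating function for the choices is (z + z^2 + z^5)·(z^2 + z^3 + z^5 + z^6)·(1 + z^2 + z^4 + z^6 + z^8); the count is [z^9].
(z + z^2 + z^5) has coefficients 0,1,1,0,0,1 for degrees 0…5.
(z^2 + z^3 + z^5 + z^6) has coefficients 0,0,1,1,0,1,1,0,0,0 for degrees 0…9.
Finally multiplying by (1 + z^2 + z^4 + z^6 + z^8), the product of all factors after the first has coefficients 0,0,1,1,1,2,2,2,2,2 for degrees 0…9.
[z^9] = 1·2 + 1·2 + 1·1 = 5.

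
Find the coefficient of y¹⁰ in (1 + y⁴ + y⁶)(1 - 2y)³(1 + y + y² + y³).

-10

(1 + y⁴ + y⁶) has coefficients 1,0,0,0,1,0,1 for degrees 0…6.
(1 - 2y)³ has coefficients 1,-6,12,-8,0,0,0,0,0,0,0 for degrees 0…10.
Finally multiplying by (1 + y + y² + y³), the product of all factors after the first has coefficients 1,-5,7,-1,-2,4,-8,0,0,0,0 for degrees 0…10.
[y¹⁰] = 1·0 + 1·(-8) + 1·(-2) = -10.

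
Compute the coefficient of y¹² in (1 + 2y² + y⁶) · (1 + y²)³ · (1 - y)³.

10

(1 + 2y² + y⁶) has coefficients 1,0,2,0,0,0,1 for degrees 0…6.
(1 + y²)³ has coefficients 1,0,3,0,3,0,1,0,0,0,0,0,0 for degrees 0…12.
Finally multiplying by (1 - y)³, the product of all factors after the first has coefficients 1,-3,6,-10,12,-12,10,-6,3,-1,0,0,0 for degrees 0…12.
[y¹²] = 1·0 + 2·0 + 1·10 = 10.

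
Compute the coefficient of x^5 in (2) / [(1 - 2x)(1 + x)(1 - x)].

84

Partial fractions give a closed form: a_n = (8/3)·2^n + (1/3)·(-1)^n + (-1)·1^n.
At n = 5: a_5 = 84.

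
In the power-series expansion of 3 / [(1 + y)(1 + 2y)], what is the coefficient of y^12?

24573

The denominator gives the recurrence a_n = −3a_(n−1) − 2a_(n−2) for n ≥ 2; the numerator fixes a_0 = 3, a_1 = -9.
Iterating: 3, -9, 21, -45, 93, -189, 381, -765, 1533, -3069, 6141, -12285, 24573, so a_12 = 24573.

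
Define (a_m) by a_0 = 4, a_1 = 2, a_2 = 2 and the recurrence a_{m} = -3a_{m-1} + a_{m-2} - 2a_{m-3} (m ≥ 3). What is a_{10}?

The ordinary generating function has denominator 1 + 3x - x^2 + 2x^3.
Iterating the recurrence: a_0,…,a_{10} = 4, 2, 2, -12, 34, -118, 412, -1422, 4914, -16988, 58722.

58722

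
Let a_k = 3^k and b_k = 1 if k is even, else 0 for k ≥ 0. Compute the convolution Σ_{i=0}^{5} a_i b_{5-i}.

273

This is [x^5] in the product of the two ordinary generating functions.
Σ = 1·0 + 3·1 + 9·0 + 27·1 + 81·0 + 243·1 = 273.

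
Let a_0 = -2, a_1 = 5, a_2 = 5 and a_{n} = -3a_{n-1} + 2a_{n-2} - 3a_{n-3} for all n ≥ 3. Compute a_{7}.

The ordinary generating function has denominator 1 + 3x - 2x^2 + 3x^3.
Iterating the recurrence: a_0,…,a_{7} = -2, 5, 5, 1, -8, 11, -52, 202.

202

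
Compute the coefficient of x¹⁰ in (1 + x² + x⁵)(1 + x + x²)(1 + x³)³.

(1 + x² + x⁵) has coefficients 1,0,1,0,0,1 for degrees 0…5.
(1 + x + x²) has coefficients 1,1,1,0,0,0,0,0,0,0,0 for degrees 0…10.
Finally multiplying by (1 + x³)³, the product of all factors after the first has coefficients 1,1,1,3,3,3,3,3,3,1,1 for degrees 0…10.
[x¹⁰] = 1·1 + 1·3 + 1·3 = 7.

7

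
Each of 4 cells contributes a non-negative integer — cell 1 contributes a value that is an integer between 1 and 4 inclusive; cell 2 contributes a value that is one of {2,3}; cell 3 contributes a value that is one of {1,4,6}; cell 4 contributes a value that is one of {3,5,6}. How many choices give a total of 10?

The generating function for the choices is (t + t^2 + t^3 + t^4)·(t^2 + t^3)·(t + t^4 + t^6)·(t^3 + t^5 + t^6); the count is [t^10].
(t + t^2 + t^3 + t^4) has coefficients 0,1,1,1,1 for degrees 0…4.
(t^2 + t^3) has coefficients 0,0,1,1,0,0,0,0,0,0,0 for degrees 0…10.
Multiplying by (t + t^4 + t^6) gives running coefficients 0,0,0,1,1,0,1,1,1,1,0 for degrees 0…10.
Finally multiplying by (t^3 + t^5 + t^6), the product of all factors after the first has coefficients 0,0,0,0,0,0,1,1,1,3,2 for degrees 0…10.
[t^10] = 1·3 + 1·1 + 1·1 + 1·1 = 6.

6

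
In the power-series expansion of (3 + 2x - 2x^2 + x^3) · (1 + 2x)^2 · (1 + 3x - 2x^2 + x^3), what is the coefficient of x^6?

21

(3 + 2x - 2x^2 + x^3) has coefficients 3,2,-2,1 for degrees 0…3.
(1 + 2x)^2 has coefficients 1,4,4,0,0,0,0 for degrees 0…6.
Finally multiplying by (1 + 3x - 2x^2 + x^3), the product of all factors after the first has coefficients 1,7,14,5,-4,4,0 for degrees 0…6.
[x^6] = 3·0 + 2·4 − 2·(-4) + 1·5 = 21.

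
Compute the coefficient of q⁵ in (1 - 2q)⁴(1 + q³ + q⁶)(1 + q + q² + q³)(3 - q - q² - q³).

(1 - 2q)⁴ has coefficients 1,-8,24,-32,16 for degrees 0…4.
(1 + q³ + q⁶) has coefficients 1,0,0,1,0,0 for degrees 0…5.
Multiplying by (1 + q + q² + q³) gives running coefficients 1,1,1,2,1,1 for degrees 0…5.
Finally multiplying by (3 - q - q² - q³), the product of all factors after the first has coefficients 3,2,1,3,-1,-1 for degrees 0…5.
[q⁵] = 1·(-1) − 8·(-1) + 24·3 − 32·1 + 16·2 = 79.

79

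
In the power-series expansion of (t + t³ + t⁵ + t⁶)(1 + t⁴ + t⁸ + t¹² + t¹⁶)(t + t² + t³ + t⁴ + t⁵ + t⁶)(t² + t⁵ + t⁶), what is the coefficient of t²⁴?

18

(t + t³ + t⁵ + t⁶) has coefficients 0,1,0,1,0,1,1 for degrees 0…6.
(1 + t⁴ + t⁸ + t¹² + t¹⁶) has coefficients 1,0,0,0,1,0,0,0,1,0,0,0,1,0,0,0,1,0,0,0,0,0,0,0,0 for degrees 0…24.
Multiplying by (t + t² + t³ + t⁴ + t⁵ + t⁶) gives running coefficients 0,1,1,1,1,2,2,1,1,2,2,1,1,2,2,1,1,2,2,1,1,1,1,0,0 for degrees 0…24.
Finally multiplying by (t² + t⁵ + t⁶), the product of all factors after the first has coefficients 0,0,0,1,1,1,2,4,4,3,4,6,5,3,4,6,5,3,4,6,5,3,4,5,4 for degrees 0…24.
[t²⁴] = 1·5 + 1·3 + 1·6 + 1·4 = 18.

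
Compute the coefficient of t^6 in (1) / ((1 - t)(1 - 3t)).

Partial fractions give a closed form: a_n = (-1/2)·1^n + (3/2)·3^n.
At n = 6: a_6 = 1093.

1093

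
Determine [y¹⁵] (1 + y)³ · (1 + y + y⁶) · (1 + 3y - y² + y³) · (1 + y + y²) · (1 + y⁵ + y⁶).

48

(1 + y)³ has coefficients 1,3,3,1 for degrees 0…3.
(1 + y + y⁶) has coefficients 1,1,0,0,0,0,1,0,0,0,0,0,0,0,0,0 for degrees 0…15.
Multiplying by (1 + 3y - y² + y³) gives running coefficients 1,4,2,0,1,0,1,3,-1,1,0,0,0,0,0,0 for degrees 0…15.
Multiplying by (1 + y + y²) gives running coefficients 1,5,7,6,3,1,2,4,3,3,0,1,0,0,0,0 for degrees 0…15.
Finally multiplying by (1 + y⁵ + y⁶), the product of all factors after the first has coefficients 1,5,7,6,3,2,8,16,16,12,4,4,6,7,6,3 for degrees 0…15.
[y¹⁵] = 1·3 + 3·6 + 3·7 + 1·6 = 48.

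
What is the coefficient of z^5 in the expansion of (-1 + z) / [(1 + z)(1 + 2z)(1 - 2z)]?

Partial fractions give a closed form: a_n = (2/3)·(-1)^n + (-3/2)·(-2)^n + (-1/6)·2^n.
At n = 5: a_5 = 42.

42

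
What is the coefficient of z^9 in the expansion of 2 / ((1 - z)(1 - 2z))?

Partial fractions give a closed form: a_n = (-2)·1^n + (4)·2^n.
At n = 9: a_9 = 2046.

2046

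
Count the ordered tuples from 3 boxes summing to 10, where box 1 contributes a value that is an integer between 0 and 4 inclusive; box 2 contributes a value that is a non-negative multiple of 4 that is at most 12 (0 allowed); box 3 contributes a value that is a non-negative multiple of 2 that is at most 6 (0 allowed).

6

The generating function for the choices is (1 + q + q² + q³ + q⁴)·(1 + q⁴ + q⁸ + q¹²)·(1 + q² + q⁴ + q⁶); the count is [q¹⁰].
(1 + q + q² + q³ + q⁴) has coefficients 1,1,1,1,1 for degrees 0…4.
(1 + q⁴ + q⁸ + q¹²) has coefficients 1,0,0,0,1,0,0,0,1,0,0 for degrees 0…10.
Finally multiplying by (1 + q² + q⁴ + q⁶), the product of all factors after the first has coefficients 1,0,1,0,2,0,2,0,2,0,2 for degrees 0…10.
[q¹⁰] = 1·2 + 1·0 + 1·2 + 1·0 + 1·2 = 6.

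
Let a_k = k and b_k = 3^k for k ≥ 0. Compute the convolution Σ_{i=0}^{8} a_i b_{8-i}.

This is [x^8] in the product of the two ordinary generating functions.
Σ = 0·6561 + 1·2187 + 2·729 + 3·243 + 4·81 + 5·27 + 6·9 + 7·3 + 8·1 = 4916.

4916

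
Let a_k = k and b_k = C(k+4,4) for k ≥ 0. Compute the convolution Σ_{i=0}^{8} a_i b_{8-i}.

The convolution is the t^8 coefficient of A(t)B(t).
Σ = 0·495 + 1·330 + 2·210 + 3·126 + 4·70 + 5·35 + 6·15 + 7·5 + 8·1 = 1716.

1716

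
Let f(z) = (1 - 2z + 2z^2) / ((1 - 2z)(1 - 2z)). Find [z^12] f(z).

The denominator gives the recurrence a_n = 4a_(n−1) − 4a_(n−2) for n ≥ 3; the numerator fixes a_0 = 1, a_1 = 2, a_2 = 6.
Iterating: 1, 2, 6, 16, 40, 96, 224, 512, 1152, 2560, 5632, 12288, 26624, so a_12 = 26624.

26624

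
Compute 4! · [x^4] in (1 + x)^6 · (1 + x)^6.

11880

The EGF product rule gives c_4 = Σ_{k_1+k_2=4} C(4; k_1,k_2) · ∏ g_i(k_i), where (1+x)^6 gives the falling factorial (6)_k; (1+x)^6 gives the falling factorial (6)_k.
g_1(k) for k = 0…4: 1, 6, 30, 120, 360.
g_2(k) for k = 0…4: 1, 6, 30, 120, 360.
c_4 = Σ_k C(4,k)·g_1(k)·g_2(4−k) = 1·1·360 + 4·6·120 + 6·30·30 + 4·120·6 + 1·360·1 = 360 + 2880 + 5400 + 2880 + 360 = 11880.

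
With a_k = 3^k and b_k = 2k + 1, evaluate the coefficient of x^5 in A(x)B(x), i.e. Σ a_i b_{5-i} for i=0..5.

This is [x^5] in the product of the two ordinary generating functions.
Σ = 1·11 + 3·9 + 9·7 + 27·5 + 81·3 + 243·1 = 722.

722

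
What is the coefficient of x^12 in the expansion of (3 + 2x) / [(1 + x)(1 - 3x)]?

Partial fractions give a closed form: a_n = (1/4)·(-1)^n + (11/4)·3^n.
At n = 12: a_12 = 1461463.

1461463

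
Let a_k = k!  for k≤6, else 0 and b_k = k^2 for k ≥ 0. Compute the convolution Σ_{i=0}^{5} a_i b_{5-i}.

The convolution is the x^5 coefficient of A(x)B(x).
Σ = 1·25 + 1·16 + 2·9 + 6·4 + 24·1 + 120·0 = 107.

107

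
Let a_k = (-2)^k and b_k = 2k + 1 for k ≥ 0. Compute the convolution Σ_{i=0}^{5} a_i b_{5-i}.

-3

The convolution is the t^5 coefficient of A(t)B(t).
Σ = 1·11 − 2·9 + 4·7 − 8·5 + 16·3 − 32·1 = -3.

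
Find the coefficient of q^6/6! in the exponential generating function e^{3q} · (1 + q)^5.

83079

The EGF product rule gives c_6 = Σ_{k_1+k_2=6} C(6; k_1,k_2) · ∏ g_i(k_i), where e^{3q} gives (3)^k; (1+q)^5 gives the falling factorial (5)_k.
g_1(k) for k = 0…6: 1, 3, 9, 27, 81, 243, 729.
g_2(k) for k = 0…6: 1, 5, 20, 60, 120, 120, 0.
c_6 = Σ_k C(6,k)·g_1(k)·g_2(6−k) = 6·3·120 + 15·9·120 + 20·27·60 + 15·81·20 + 6·243·5 + 1·729·1 = 2160 + 16200 + 32400 + 24300 + 7290 + 729 = 83079.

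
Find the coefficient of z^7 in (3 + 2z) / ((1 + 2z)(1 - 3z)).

Partial fractions give a closed form: a_n = (4/5)·(-2)^n + (11/5)·3^n.
At n = 7: a_7 = 4709.

4709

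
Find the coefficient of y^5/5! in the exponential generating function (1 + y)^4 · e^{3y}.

The EGF product rule gives c_5 = Σ_{k_1+k_2=5} C(5; k_1,k_2) · ∏ g_i(k_i), where (1+y)^4 gives the falling factorial (4)_k; e^{3y} gives (3)^k.
g_1(k) for k = 0…5: 1, 4, 12, 24, 24, 0.
g_2(k) for k = 0…5: 1, 3, 9, 27, 81, 243.
c_5 = Σ_k C(5,k)·g_1(k)·g_2(5−k) = 1·1·243 + 5·4·81 + 10·12·27 + 10·24·9 + 5·24·3 = 243 + 1620 + 3240 + 2160 + 360 = 7623.

7623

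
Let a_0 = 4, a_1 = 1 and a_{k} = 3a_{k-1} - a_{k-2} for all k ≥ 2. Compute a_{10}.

-3571

The ordinary generating function has denominator 1 - 3t + t^2.
Iterating the recurrence: a_0,…,a_{10} = 4, 1, -1, -4, -11, -29, -76, -199, -521, -1364, -3571.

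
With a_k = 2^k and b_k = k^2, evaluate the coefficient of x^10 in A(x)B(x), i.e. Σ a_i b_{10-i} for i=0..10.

5998

The convolution is the t^10 coefficient of A(t)B(t).
Σ = 1·100 + 2·81 + 4·64 + 8·49 + 16·36 + 32·25 + 64·16 + 128·9 + 256·4 + 512·1 + 1024·0 = 5998.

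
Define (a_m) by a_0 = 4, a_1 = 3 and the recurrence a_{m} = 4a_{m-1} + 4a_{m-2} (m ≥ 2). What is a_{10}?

The ordinary generating function has denominator 1 - 4x - 4x^2.
Iterating the recurrence: a_0,…,a_{10} = 4, 3, 28, 124, 608, 2928, 14144, 68288, 329728, 1592064, 7687168.

7687168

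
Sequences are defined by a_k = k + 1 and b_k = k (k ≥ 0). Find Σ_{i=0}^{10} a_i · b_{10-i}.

This is [x^10] in the product of the two ordinary generating functions.
Σ = 1·10 + 2·9 + 3·8 + 4·7 + 5·6 + 6·5 + 7·4 + 8·3 + 9·2 + 10·1 + 11·0 = 220.

220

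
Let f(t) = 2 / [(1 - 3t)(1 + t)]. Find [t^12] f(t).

797162

The denominator gives the recurrence a_n = 2a_(n−1) + 3a_(n−2) for n ≥ 2; the numerator fixes a_0 = 2, a_1 = 4.
Iterating: 2, 4, 14, 40, 122, 364, 1094, 3280, 9842, 29524, 88574, 265720, 797162, so a_12 = 797162.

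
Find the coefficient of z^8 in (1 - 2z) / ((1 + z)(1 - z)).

The denominator gives the recurrence a_n = a_(n−2) for n ≥ 3; the numerator fixes a_0 = 1, a_1 = -2, a_2 = 1.
Iterating: 1, -2, 1, -2, 1, -2, 1, -2, 1, so a_8 = 1.

1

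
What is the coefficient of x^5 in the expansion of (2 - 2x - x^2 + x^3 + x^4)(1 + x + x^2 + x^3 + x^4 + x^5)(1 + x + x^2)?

2

(2 - 2x - x^2 + x^3 + x^4) has coefficients 2,-2,-1,1,1 for degrees 0…4.
(1 + x + x^2 + x^3 + x^4 + x^5) has coefficients 1,1,1,1,1,1 for degrees 0…5.
Finally multiplying by (1 + x + x^2), the product of all factors after the first has coefficients 1,2,3,3,3,3 for degrees 0…5.
[x^5] = 2·3 − 2·3 − 1·3 + 1·3 + 1·2 = 2.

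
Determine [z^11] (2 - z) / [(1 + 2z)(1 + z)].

-10237

The denominator gives the recurrence a_n = −3a_(n−1) − 2a_(n−2) for n ≥ 3; the numerator fixes a_0 = 2, a_1 = -7, a_2 = 17.
Iterating: 2, -7, 17, -37, 77, -157, 317, -637, 1277, -2557, 5117, -10237, so a_11 = -10237.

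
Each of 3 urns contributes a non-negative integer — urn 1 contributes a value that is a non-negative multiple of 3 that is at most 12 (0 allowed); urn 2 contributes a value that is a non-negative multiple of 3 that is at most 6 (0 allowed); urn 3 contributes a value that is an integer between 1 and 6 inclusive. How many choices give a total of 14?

The generating function for the choices is (1 + q^3 + q^6 + q^9 + q^12)·(1 + q^3 + q^6)·(q + q^2 + q^3 + q^4 + q^5 + q^6); the count is [q^14].
(1 + q^3 + q^6 + q^9 + q^12) has coefficients 1,0,0,1,0,0,1,0,0,1,0,0,1 for degrees 0…12.
(1 + q^3 + q^6) has coefficients 1,0,0,1,0,0,1,0,0,0,0,0,0,0,0 for degrees 0…14.
Finally multiplying by (q + q^2 + q^3 + q^4 + q^5 + q^6), the product of all factors after the first has coefficients 0,1,1,1,2,2,2,2,2,2,1,1,1,0,0 for degrees 0…14.
[q^14] = 1·0 + 1·1 + 1·2 + 1·2 + 1·1 = 6.

6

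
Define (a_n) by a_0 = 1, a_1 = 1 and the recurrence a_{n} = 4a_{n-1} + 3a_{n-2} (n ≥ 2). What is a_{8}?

67489

The ordinary generating function has denominator 1 - 4y - 3y^2.
Iterating the recurrence: a_0,…,a_{8} = 1, 1, 7, 31, 145, 673, 3127, 14527, 67489.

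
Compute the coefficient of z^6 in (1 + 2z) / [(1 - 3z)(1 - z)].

Partial fractions give a closed form: a_n = (5/2)·3^n + (-3/2)·1^n.
At n = 6: a_6 = 1821.

1821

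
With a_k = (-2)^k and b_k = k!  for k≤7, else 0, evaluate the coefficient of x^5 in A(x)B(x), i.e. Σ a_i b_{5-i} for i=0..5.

Write out a_i and b_{5-i} for i = 0,…,5 and sum the products.
Σ = 1·120 − 2·24 + 4·6 − 8·2 + 16·1 − 32·1 = 64.

64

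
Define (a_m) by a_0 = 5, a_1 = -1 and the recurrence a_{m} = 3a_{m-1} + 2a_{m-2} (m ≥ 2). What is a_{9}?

The ordinary generating function has denominator 1 - 3y - 2y^2.
Iterating the recurrence: a_0,…,a_{9} = 5, -1, 7, 19, 71, 251, 895, 3187, 11351, 40427.

40427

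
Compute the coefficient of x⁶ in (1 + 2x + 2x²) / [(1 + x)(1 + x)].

5

The denominator gives the recurrence a_n = −2a_(n−1) − a_(n−2) for n ≥ 3; the numerator fixes a_0 = 1, a_1 = 0, a_2 = 1.
Iterating: 1, 0, 1, -2, 3, -4, 5, so a_6 = 5.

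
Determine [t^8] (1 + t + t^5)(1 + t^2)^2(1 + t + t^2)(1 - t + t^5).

(1 + t + t^5) has coefficients 1,1,0,0,0,1 for degrees 0…5.
(1 + t^2)^2 has coefficients 1,0,2,0,1,0,0,0,0 for degrees 0…8.
Multiplying by (1 + t + t^2) gives running coefficients 1,1,3,2,3,1,1,0,0 for degrees 0…8.
Finally multiplying by (1 - t + t^5), the product of all factors after the first has coefficients 1,0,2,-1,1,-1,1,2,2 for degrees 0…8.
[t^8] = 1·2 + 1·2 + 1·(-1) = 3.

3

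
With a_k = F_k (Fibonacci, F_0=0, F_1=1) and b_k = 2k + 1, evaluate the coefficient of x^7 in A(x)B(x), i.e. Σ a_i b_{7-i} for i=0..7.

125

The convolution is the t^7 coefficient of A(t)B(t).
Σ = 0·15 + 1·13 + 1·11 + 2·9 + 3·7 + 5·5 + 8·3 + 13·1 = 125.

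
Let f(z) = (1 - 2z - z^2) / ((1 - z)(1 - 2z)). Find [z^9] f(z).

-254

The denominator gives the recurrence a_n = 3a_(n−1) − 2a_(n−2) for n ≥ 3; the numerator fixes a_0 = 1, a_1 = 1, a_2 = 0.
Iterating: 1, 1, 0, -2, -6, -14, -30, -62, -126, -254, so a_9 = -254.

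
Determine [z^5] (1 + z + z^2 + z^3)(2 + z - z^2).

(1 + z + z^2 + z^3) has coefficients 1,1,1,1 for degrees 0…3.
(2 + z - z^2) has coefficients 2,1,-1,0,0,0 for degrees 0…5.
[z^5] = 1·0 + 1·0 + 1·0 + 1·(-1) = -1.

-1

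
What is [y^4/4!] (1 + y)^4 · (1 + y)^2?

The EGF product rule gives c_4 = Σ_{k_1+k_2=4} C(4; k_1,k_2) · ∏ g_i(k_i), where (1+y)^4 gives the falling factorial (4)_k; (1+y)^2 gives the falling factorial (2)_k.
g_1(k) for k = 0…4: 1, 4, 12, 24, 24.
g_2(k) for k = 0…4: 1, 2, 2, 0, 0.
c_4 = Σ_k C(4,k)·g_1(k)·g_2(4−k) = 6·12·2 + 4·24·2 + 1·24·1 = 144 + 192 + 24 = 360.

360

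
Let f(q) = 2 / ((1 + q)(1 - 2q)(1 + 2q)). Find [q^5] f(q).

Partial fractions give a closed form: a_n = (-2/3)·(-1)^n + (2/3)·2^n + (2)·(-2)^n.
At n = 5: a_5 = -42.

-42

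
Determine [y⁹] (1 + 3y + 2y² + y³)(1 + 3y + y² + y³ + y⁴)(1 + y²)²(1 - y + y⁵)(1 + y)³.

89

(1 + 3y + 2y² + y³) has coefficients 1,3,2,1 for degrees 0…3.
(1 + 3y + y² + y³ + y⁴) has coefficients 1,3,1,1,1,0,0,0,0,0 for degrees 0…9.
Multiplying by (1 + y²)² gives running coefficients 1,3,3,7,4,5,3,1,1,0 for degrees 0…9.
Multiplying by (1 - y + y⁵) gives running coefficients 1,2,0,4,-3,2,1,1,7,3 for degrees 0…9.
Finally multiplying by (1 + y)³, the product of all factors after the first has coefficients 1,5,9,11,11,5,2,7,15,28 for degrees 0…9.
[y⁹] = 1·28 + 3·15 + 2·7 + 1·2 = 89.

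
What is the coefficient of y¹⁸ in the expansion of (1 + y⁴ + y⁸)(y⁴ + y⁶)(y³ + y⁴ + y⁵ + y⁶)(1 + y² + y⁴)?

6

(1 + y⁴ + y⁸) has coefficients 1,0,0,0,1,0,0,0,1 for degrees 0…8.
(y⁴ + y⁶) has coefficients 0,0,0,0,1,0,1,0,0,0,0,0,0,0,0,0,0,0,0 for degrees 0…18.
Multiplying by (y³ + y⁴ + y⁵ + y⁶) gives running coefficients 0,0,0,0,0,0,0,1,1,2,2,1,1,0,0,0,0,0,0 for degrees 0…18.
Finally multiplying by (1 + y² + y⁴), the product of all factors after the first has coefficients 0,0,0,0,0,0,0,1,1,3,3,4,4,3,3,1,1,0,0 for degrees 0…18.
[y¹⁸] = 1·0 + 1·3 + 1·3 = 6.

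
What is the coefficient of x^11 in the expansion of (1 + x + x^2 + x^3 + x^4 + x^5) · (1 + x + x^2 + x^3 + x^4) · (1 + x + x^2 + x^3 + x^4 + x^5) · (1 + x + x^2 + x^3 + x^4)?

(1 + x + x^2 + x^3 + x^4 + x^5) has coefficients 1,1,1,1,1,1 for degrees 0…5.
(1 + x + x^2 + x^3 + x^4) has coefficients 1,1,1,1,1,0,0,0,0,0,0,0 for degrees 0…11.
Multiplying by (1 + x + x^2 + x^3 + x^4 + x^5) gives running coefficients 1,2,3,4,5,5,4,3,2,1,0,0 for degrees 0…11.
Finally multiplying by (1 + x + x^2 + x^3 + x^4), the product of all factors after the first has coefficients 1,3,6,10,15,19,21,21,19,15,10,6 for degrees 0…11.
[x^11] = 1·6 + 1·10 + 1·15 + 1·19 + 1·21 + 1·21 = 92.

92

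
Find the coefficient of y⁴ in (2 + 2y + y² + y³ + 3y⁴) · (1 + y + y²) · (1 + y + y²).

14

(2 + 2y + y² + y³ + 3y⁴) has coefficients 2,2,1,1,3 for degrees 0…4.
(1 + y + y²) has coefficients 1,1,1,0,0 for degrees 0…4.
Finally multiplying by (1 + y + y²), the product of all factors after the first has coefficients 1,2,3,2,1 for degrees 0…4.
[y⁴] = 2·1 + 2·2 + 1·3 + 1·2 + 3·1 = 14.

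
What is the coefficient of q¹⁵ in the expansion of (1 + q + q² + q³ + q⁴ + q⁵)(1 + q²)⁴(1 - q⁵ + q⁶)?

(1 + q + q² + q³ + q⁴ + q⁵) has coefficients 1,1,1,1,1,1 for degrees 0…5.
(1 + q²)⁴ has coefficients 1,0,4,0,6,0,4,0,1,0,0,0,0,0,0,0 for degrees 0…15.
Finally multiplying by (1 - q⁵ + q⁶), the product of all factors after the first has coefficients 1,0,4,0,6,-1,5,-4,5,-6,6,-4,4,-1,1,0 for degrees 0…15.
[q¹⁵] = 1·0 + 1·1 + 1·(-1) + 1·4 + 1·(-4) + 1·6 = 6.

6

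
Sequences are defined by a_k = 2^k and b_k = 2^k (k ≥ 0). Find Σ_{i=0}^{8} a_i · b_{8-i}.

2304

This is [x^8] in the product of the two ordinary generating functions.
Σ = 1·256 + 2·128 + 4·64 + 8·32 + 16·16 + 32·8 + 64·4 + 128·2 + 256·1 = 2304.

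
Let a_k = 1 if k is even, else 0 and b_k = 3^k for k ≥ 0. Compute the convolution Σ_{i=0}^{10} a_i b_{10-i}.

The convolution is the x^10 coefficient of A(x)B(x).
Σ = 1·59049 + 0·19683 + 1·6561 + 0·2187 + 1·729 + 0·243 + 1·81 + 0·27 + 1·9 + 0·3 + 1·1 = 66430.

66430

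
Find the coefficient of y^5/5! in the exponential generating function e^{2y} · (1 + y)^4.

The EGF product rule gives c_5 = Σ_{k_1+k_2=5} C(5; k_1,k_2) · ∏ g_i(k_i), where e^{2y} gives (2)^k; (1+y)^4 gives the falling factorial (4)_k.
g_1(k) for k = 0…5: 1, 2, 4, 8, 16, 32.
g_2(k) for k = 0…5: 1, 4, 12, 24, 24, 0.
c_5 = Σ_k C(5,k)·g_1(k)·g_2(5−k) = 5·2·24 + 10·4·24 + 10·8·12 + 5·16·4 + 1·32·1 = 240 + 960 + 960 + 320 + 32 = 2512.

2512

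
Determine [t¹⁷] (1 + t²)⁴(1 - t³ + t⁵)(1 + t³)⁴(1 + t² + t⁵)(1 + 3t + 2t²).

262

(1 + t²)⁴ has coefficients 1,0,4,0,6,0,4,0,1 for degrees 0…8.
(1 - t³ + t⁵) has coefficients 1,0,0,-1,0,1,0,0,0,0,0,0,0,0,0,0,0,0 for degrees 0…17.
Multiplying by (1 + t³)⁴ gives running coefficients 1,0,0,3,0,1,2,0,4,-2,0,6,-3,0,4,-1,0,1 for degrees 0…17.
Multiplying by (1 + t² + t⁵) gives running coefficients 1,0,1,3,0,5,2,1,9,-2,5,6,-3,10,-1,-1,10,-3 for degrees 0…17.
Finally multiplying by (1 + 3t + 2t²), the product of all factors after the first has coefficients 1,3,3,6,11,11,17,17,16,27,17,17,25,13,23,16,5,25 for degrees 0…17.
[t¹⁷] = 1·25 + 4·16 + 6·13 + 4·17 + 1·27 = 262.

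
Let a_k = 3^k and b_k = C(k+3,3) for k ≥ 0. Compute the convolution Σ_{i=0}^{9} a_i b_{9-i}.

99481

The convolution is the x^9 coefficient of A(x)B(x).
Σ = 1·220 + 3·165 + 9·120 + 27·84 + 81·56 + 243·35 + 729·20 + 2187·10 + 6561·4 + 19683·1 = 99481.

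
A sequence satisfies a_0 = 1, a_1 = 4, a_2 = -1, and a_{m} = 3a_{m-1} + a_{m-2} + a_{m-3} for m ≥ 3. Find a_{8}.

1089

The ordinary generating function has denominator 1 - 3x - x^2 - x^3.
Iterating the recurrence: a_0,…,a_{8} = 1, 4, -1, 2, 9, 28, 95, 322, 1089.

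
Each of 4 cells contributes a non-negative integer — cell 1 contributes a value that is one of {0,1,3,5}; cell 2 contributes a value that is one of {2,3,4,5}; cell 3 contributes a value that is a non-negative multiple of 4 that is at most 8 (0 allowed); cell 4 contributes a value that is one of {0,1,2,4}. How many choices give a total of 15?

The generating function for the choices is (1 + y + y^3 + y^5)·(y^2 + y^3 + y^4 + y^5)·(1 + y^4 + y^8)·(1 + y + y^2 + y^4); the count is [y^15].
(1 + y + y^3 + y^5) has coefficients 1,1,0,1,0,1 for degrees 0…5.
(y^2 + y^3 + y^4 + y^5) has coefficients 0,0,1,1,1,1,0,0,0,0,0,0,0,0,0,0 for degrees 0…15.
Multiplying by (1 + y^4 + y^8) gives running coefficients 0,0,1,1,1,1,1,1,1,1,1,1,1,1,0,0 for degrees 0…15.
Finally multiplying by (1 + y + y^2 + y^4), the product of all factors after the first has coefficients 0,0,1,2,3,3,4,4,4,4,4,4,4,4,3,2 for degrees 0…15.
[y^15] = 1·2 + 1·3 + 1·4 + 1·4 = 13.

13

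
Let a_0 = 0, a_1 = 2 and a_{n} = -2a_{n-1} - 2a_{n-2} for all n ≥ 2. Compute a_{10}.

The ordinary generating function has denominator 1 + 2y + 2y^2.
Iterating the recurrence: a_0,…,a_{10} = 0, 2, -4, 4, 0, -8, 16, -16, 0, 32, -64.

-64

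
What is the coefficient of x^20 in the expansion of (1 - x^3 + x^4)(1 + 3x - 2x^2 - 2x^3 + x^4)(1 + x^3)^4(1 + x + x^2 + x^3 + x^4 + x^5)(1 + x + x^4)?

9

(1 - x^3 + x^4) has coefficients 1,0,0,-1,1 for degrees 0…4.
(1 + 3x - 2x^2 - 2x^3 + x^4) has coefficients 1,3,-2,-2,1,0,0,0,0,0,0,0,0,0,0,0,0,0,0,0,0 for degrees 0…20.
Multiplying by (1 + x^3)^4 gives running coefficients 1,3,-2,2,13,-8,-2,22,-12,-8,18,-8,-7,7,-2,-2,1,0,0,0,0 for degrees 0…20.
Multiplying by (1 + x + x^2 + x^3 + x^4 + x^5) gives running coefficients 1,4,2,4,17,9,6,25,15,5,10,10,5,-10,0,6,-11,-3,4,-3,-1 for degrees 0…20.
Finally multiplying by (1 + x + x^4), the product of all factors after the first has coefficients 1,5,6,6,22,30,17,35,57,29,21,45,30,0,0,16,0,-24,1,7,-15 for degrees 0…20.
[x^20] = 1·(-15) − 1·(-24) + 1·0 = 9.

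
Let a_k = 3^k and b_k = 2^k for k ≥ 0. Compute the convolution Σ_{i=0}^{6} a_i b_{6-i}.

2059

This is [x^6] in the product of the two ordinary generating functions.
Σ = 1·64 + 3·32 + 9·16 + 27·8 + 81·4 + 243·2 + 729·1 = 2059.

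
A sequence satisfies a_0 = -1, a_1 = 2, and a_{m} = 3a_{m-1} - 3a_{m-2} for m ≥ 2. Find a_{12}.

The ordinary generating function has denominator 1 - 3y + 3y^2.
Iterating the recurrence: a_0,…,a_{12} = -1, 2, 9, 21, 36, 45, 27, -54, -243, -567, -972, -1215, -729.

-729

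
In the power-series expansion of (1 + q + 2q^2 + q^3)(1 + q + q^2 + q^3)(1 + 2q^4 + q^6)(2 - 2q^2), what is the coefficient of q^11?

-16

(1 + q + 2q^2 + q^3) has coefficients 1,1,2,1 for degrees 0…3.
(1 + q + q^2 + q^3) has coefficients 1,1,1,1,0,0,0,0,0,0,0,0 for degrees 0…11.
Multiplying by (1 + 2q^4 + q^6) gives running coefficients 1,1,1,1,2,2,3,3,1,1,0,0 for degrees 0…11.
Finally multiplying by (2 - 2q^2), the product of all factors after the first has coefficients 2,2,0,0,2,2,2,2,-4,-4,-2,-2 for degrees 0…11.
[q^11] = 1·(-2) + 1·(-2) + 2·(-4) + 1·(-4) = -16.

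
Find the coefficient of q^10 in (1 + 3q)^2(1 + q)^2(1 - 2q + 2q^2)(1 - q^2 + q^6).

5

(1 + 3q)^2 has coefficients 1,6,9 for degrees 0…2.
(1 + q)^2 has coefficients 1,2,1,0,0,0,0,0,0,0,0 for degrees 0…10.
Multiplying by (1 - 2q + 2q^2) gives running coefficients 1,0,-1,2,2,0,0,0,0,0,0 for degrees 0…10.
Finally multiplying by (1 - q^2 + q^6), the product of all factors after the first has coefficients 1,0,-2,2,3,-2,-1,0,-1,2,2 for degrees 0…10.
[q^10] = 1·2 + 6·2 + 9·(-1) = 5.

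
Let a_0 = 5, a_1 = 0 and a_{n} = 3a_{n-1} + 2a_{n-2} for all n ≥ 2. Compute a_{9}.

The ordinary generating function has denominator 1 - 3y - 2y^2.
Iterating the recurrence: a_0,…,a_{9} = 5, 0, 10, 30, 110, 390, 1390, 4950, 17630, 62790.

62790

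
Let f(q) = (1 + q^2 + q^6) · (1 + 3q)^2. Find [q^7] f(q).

(1 + q^2 + q^6) has coefficients 1,0,1,0,0,0,1 for degrees 0…6.
(1 + 3q)^2 has coefficients 1,6,9,0,0,0,0,0 for degrees 0…7.
[q^7] = 1·0 + 1·0 + 1·6 = 6.

6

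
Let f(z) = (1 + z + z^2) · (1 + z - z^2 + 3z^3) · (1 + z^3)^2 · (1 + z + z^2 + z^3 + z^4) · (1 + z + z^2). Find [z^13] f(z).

(1 + z + z^2) has coefficients 1,1,1 for degrees 0…2.
(1 + z - z^2 + 3z^3) has coefficients 1,1,-1,3,0,0,0,0,0,0,0,0,0,0 for degrees 0…13.
Multiplying by (1 + z^3)^2 gives running coefficients 1,1,-1,5,2,-2,7,1,-1,3,0,0,0,0 for degrees 0…13.
Multiplying by (1 + z + z^2 + z^3 + z^4) gives running coefficients 1,2,1,6,8,5,11,13,7,8,10,3,2,3 for degrees 0…13.
Finally multiplying by (1 + z + z^2), the product of all factors after the first has coefficients 1,3,4,9,15,19,24,29,31,28,25,21,15,8 for degrees 0…13.
[z^13] = 1·8 + 1·15 + 1·21 = 44.

44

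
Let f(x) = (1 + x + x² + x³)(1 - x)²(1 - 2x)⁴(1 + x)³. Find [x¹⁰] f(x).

(1 + x + x² + x³) has coefficients 1,1,1,1 for degrees 0…3.
(1 - x)² has coefficients 1,-2,1,0,0,0,0,0,0,0,0 for degrees 0…10.
Multiplying by (1 - 2x)⁴ gives running coefficients 1,-10,41,-88,104,-64,16,0,0,0,0 for degrees 0…10.
Finally multiplying by (1 + x)³, the product of all factors after the first has coefficients 1,-7,14,6,-47,25,48,-40,-16,16,0 for degrees 0…10.
[x¹⁰] = 1·0 + 1·16 + 1·(-16) + 1·(-40) = -40.

-40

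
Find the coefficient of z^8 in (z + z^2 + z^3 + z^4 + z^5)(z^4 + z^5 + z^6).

(z + z^2 + z^3 + z^4 + z^5) has coefficients 0,1,1,1,1,1 for degrees 0…5.
(z^4 + z^5 + z^6) has coefficients 0,0,0,0,1,1,1,0,0 for degrees 0…8.
[z^8] = 1·0 + 1·1 + 1·1 + 1·1 + 1·0 = 3.

3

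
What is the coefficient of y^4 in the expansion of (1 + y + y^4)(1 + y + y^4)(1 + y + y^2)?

(1 + y + y^4) has coefficients 1,1,0,0,1 for degrees 0…4.
(1 + y + y^4) has coefficients 1,1,0,0,1 for degrees 0…4.
Finally multiplying by (1 + y + y^2), the product of all factors after the first has coefficients 1,2,2,1,1 for degrees 0…4.
[y^4] = 1·1 + 1·1 + 1·1 = 3.

3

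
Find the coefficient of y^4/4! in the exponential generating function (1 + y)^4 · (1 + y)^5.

3024

The EGF product rule gives c_4 = Σ_{k_1+k_2=4} C(4; k_1,k_2) · ∏ g_i(k_i), where (1+y)^4 gives the falling factorial (4)_k; (1+y)^5 gives the falling factorial (5)_k.
g_1(k) for k = 0…4: 1, 4, 12, 24, 24.
g_2(k) for k = 0…4: 1, 5, 20, 60, 120.
c_4 = Σ_k C(4,k)·g_1(k)·g_2(4−k) = 1·1·120 + 4·4·60 + 6·12·20 + 4·24·5 + 1·24·1 = 120 + 960 + 1440 + 480 + 24 = 3024.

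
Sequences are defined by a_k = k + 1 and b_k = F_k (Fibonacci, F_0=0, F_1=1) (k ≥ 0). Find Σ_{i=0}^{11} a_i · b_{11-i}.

The convolution is the t^11 coefficient of A(t)B(t).
Σ = 1·89 + 2·55 + 3·34 + 4·21 + 5·13 + 6·8 + 7·5 + 8·3 + 9·2 + 10·1 + 11·1 + 12·0 = 596.

596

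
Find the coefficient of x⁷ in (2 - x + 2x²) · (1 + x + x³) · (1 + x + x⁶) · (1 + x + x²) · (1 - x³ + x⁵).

3

(2 - x + 2x²) has coefficients 2,-1,2 for degrees 0…2.
(1 + x + x³) has coefficients 1,1,0,1,0,0,0,0 for degrees 0…7.
Multiplying by (1 + x + x⁶) gives running coefficients 1,2,1,1,1,0,1,1 for degrees 0…7.
Multiplying by (1 + x + x²) gives running coefficients 1,3,4,4,3,2,2,2 for degrees 0…7.
Finally multiplying by (1 - x³ + x⁵), the product of all factors after the first has coefficients 1,3,4,3,0,-1,1,3 for degrees 0…7.
[x⁷] = 2·3 − 1·1 + 2·(-1) = 3.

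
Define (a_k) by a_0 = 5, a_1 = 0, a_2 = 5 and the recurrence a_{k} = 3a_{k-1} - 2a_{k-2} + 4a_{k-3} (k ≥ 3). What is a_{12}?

The ordinary generating function has denominator 1 - 3q + 2q^2 - 4q^3.
Iterating the recurrence: a_0,…,a_{12} = 5, 0, 5, 35, 95, 235, 655, 1875, 5255, 14635, 40895, 114435, 320055.

320055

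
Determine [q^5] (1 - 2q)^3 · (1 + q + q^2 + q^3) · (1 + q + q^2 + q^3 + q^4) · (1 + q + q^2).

(1 - 2q)^3 has coefficients 1,-6,12,-8 for degrees 0…3.
(1 + q + q^2 + q^3) has coefficients 1,1,1,1,0,0 for degrees 0…5.
Multiplying by (1 + q + q^2 + q^3 + q^4) gives running coefficients 1,2,3,4,4,3 for degrees 0…5.
Finally multiplying by (1 + q + q^2), the product of all factors after the first has coefficients 1,3,6,9,11,11 for degrees 0…5.
[q^5] = 1·11 − 6·11 + 12·9 − 8·6 = 5.

5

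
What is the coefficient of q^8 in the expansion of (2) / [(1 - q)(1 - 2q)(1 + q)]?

Partial fractions give a closed form: a_n = (-1)·1^n + (8/3)·2^n + (1/3)·(-1)^n.
At n = 8: a_8 = 682.

682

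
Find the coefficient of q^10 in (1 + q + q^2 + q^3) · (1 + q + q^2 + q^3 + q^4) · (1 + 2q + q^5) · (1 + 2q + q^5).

(1 + q + q^2 + q^3) has coefficients 1,1,1,1 for degrees 0…3.
(1 + q + q^2 + q^3 + q^4) has coefficients 1,1,1,1,1,0,0,0,0,0,0 for degrees 0…10.
Multiplying by (1 + 2q + q^5) gives running coefficients 1,3,3,3,3,3,1,1,1,1,0 for degrees 0…10.
Finally multiplying by (1 + 2q + q^5), the product of all factors after the first has coefficients 1,5,9,9,9,10,10,6,6,6,5 for degrees 0…10.
[q^10] = 1·5 + 1·6 + 1·6 + 1·6 = 23.

23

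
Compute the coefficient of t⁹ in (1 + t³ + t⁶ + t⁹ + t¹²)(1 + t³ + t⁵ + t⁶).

(1 + t³ + t⁶ + t⁹ + t¹²) has coefficients 1,0,0,1,0,0,1,0,0,1 for degrees 0…9.
(1 + t³ + t⁵ + t⁶) has coefficients 1,0,0,1,0,1,1,0,0,0 for degrees 0…9.
[t⁹] = 1·0 + 1·1 + 1·1 + 1·1 = 3.

3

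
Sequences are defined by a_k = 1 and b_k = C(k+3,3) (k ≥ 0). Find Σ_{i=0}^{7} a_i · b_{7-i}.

This is [x^7] in the product of the two ordinary generating functions.
Σ = 1·120 + 1·84 + 1·56 + 1·35 + 1·20 + 1·10 + 1·4 + 1·1 = 330.

330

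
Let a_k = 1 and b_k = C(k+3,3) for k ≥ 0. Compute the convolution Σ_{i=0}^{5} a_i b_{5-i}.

126

The convolution is the t^5 coefficient of A(t)B(t).
Σ = 1·56 + 1·35 + 1·20 + 1·10 + 1·4 + 1·1 = 126.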